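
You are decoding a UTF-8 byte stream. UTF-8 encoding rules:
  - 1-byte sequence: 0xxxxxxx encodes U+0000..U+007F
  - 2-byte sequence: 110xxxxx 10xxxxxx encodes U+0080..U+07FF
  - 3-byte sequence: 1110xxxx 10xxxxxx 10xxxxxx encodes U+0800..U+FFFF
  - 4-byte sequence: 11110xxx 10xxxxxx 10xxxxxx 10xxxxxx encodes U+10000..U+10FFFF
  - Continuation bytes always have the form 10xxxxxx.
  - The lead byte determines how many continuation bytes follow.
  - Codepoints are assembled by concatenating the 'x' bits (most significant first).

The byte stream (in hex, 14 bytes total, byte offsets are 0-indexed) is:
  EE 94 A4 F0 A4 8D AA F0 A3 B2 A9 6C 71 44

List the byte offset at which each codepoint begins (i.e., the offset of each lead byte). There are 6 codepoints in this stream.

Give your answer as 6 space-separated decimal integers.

Answer: 0 3 7 11 12 13

Derivation:
Byte[0]=EE: 3-byte lead, need 2 cont bytes. acc=0xE
Byte[1]=94: continuation. acc=(acc<<6)|0x14=0x394
Byte[2]=A4: continuation. acc=(acc<<6)|0x24=0xE524
Completed: cp=U+E524 (starts at byte 0)
Byte[3]=F0: 4-byte lead, need 3 cont bytes. acc=0x0
Byte[4]=A4: continuation. acc=(acc<<6)|0x24=0x24
Byte[5]=8D: continuation. acc=(acc<<6)|0x0D=0x90D
Byte[6]=AA: continuation. acc=(acc<<6)|0x2A=0x2436A
Completed: cp=U+2436A (starts at byte 3)
Byte[7]=F0: 4-byte lead, need 3 cont bytes. acc=0x0
Byte[8]=A3: continuation. acc=(acc<<6)|0x23=0x23
Byte[9]=B2: continuation. acc=(acc<<6)|0x32=0x8F2
Byte[10]=A9: continuation. acc=(acc<<6)|0x29=0x23CA9
Completed: cp=U+23CA9 (starts at byte 7)
Byte[11]=6C: 1-byte ASCII. cp=U+006C
Byte[12]=71: 1-byte ASCII. cp=U+0071
Byte[13]=44: 1-byte ASCII. cp=U+0044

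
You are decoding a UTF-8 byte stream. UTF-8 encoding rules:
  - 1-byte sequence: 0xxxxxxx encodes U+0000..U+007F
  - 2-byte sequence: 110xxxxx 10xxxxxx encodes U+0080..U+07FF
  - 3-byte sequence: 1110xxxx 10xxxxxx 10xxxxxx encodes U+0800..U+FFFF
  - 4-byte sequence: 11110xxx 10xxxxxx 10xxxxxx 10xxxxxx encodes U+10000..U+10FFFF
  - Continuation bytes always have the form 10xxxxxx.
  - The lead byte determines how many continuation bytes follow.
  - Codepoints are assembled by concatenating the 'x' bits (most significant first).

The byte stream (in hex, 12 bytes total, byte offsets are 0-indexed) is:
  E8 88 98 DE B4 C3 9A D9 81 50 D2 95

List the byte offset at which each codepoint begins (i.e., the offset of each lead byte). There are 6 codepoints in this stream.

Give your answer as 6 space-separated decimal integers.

Byte[0]=E8: 3-byte lead, need 2 cont bytes. acc=0x8
Byte[1]=88: continuation. acc=(acc<<6)|0x08=0x208
Byte[2]=98: continuation. acc=(acc<<6)|0x18=0x8218
Completed: cp=U+8218 (starts at byte 0)
Byte[3]=DE: 2-byte lead, need 1 cont bytes. acc=0x1E
Byte[4]=B4: continuation. acc=(acc<<6)|0x34=0x7B4
Completed: cp=U+07B4 (starts at byte 3)
Byte[5]=C3: 2-byte lead, need 1 cont bytes. acc=0x3
Byte[6]=9A: continuation. acc=(acc<<6)|0x1A=0xDA
Completed: cp=U+00DA (starts at byte 5)
Byte[7]=D9: 2-byte lead, need 1 cont bytes. acc=0x19
Byte[8]=81: continuation. acc=(acc<<6)|0x01=0x641
Completed: cp=U+0641 (starts at byte 7)
Byte[9]=50: 1-byte ASCII. cp=U+0050
Byte[10]=D2: 2-byte lead, need 1 cont bytes. acc=0x12
Byte[11]=95: continuation. acc=(acc<<6)|0x15=0x495
Completed: cp=U+0495 (starts at byte 10)

Answer: 0 3 5 7 9 10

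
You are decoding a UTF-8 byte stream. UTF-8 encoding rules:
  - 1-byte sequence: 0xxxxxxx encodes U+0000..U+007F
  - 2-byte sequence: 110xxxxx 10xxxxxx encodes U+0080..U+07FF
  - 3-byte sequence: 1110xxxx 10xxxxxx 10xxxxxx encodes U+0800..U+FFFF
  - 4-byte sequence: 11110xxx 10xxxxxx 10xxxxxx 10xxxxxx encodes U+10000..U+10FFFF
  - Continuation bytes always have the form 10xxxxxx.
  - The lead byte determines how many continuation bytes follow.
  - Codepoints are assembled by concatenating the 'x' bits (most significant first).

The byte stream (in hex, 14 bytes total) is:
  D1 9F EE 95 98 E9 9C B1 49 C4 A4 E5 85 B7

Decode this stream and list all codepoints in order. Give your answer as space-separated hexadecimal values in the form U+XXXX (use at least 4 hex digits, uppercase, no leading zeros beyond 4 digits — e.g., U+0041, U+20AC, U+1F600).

Byte[0]=D1: 2-byte lead, need 1 cont bytes. acc=0x11
Byte[1]=9F: continuation. acc=(acc<<6)|0x1F=0x45F
Completed: cp=U+045F (starts at byte 0)
Byte[2]=EE: 3-byte lead, need 2 cont bytes. acc=0xE
Byte[3]=95: continuation. acc=(acc<<6)|0x15=0x395
Byte[4]=98: continuation. acc=(acc<<6)|0x18=0xE558
Completed: cp=U+E558 (starts at byte 2)
Byte[5]=E9: 3-byte lead, need 2 cont bytes. acc=0x9
Byte[6]=9C: continuation. acc=(acc<<6)|0x1C=0x25C
Byte[7]=B1: continuation. acc=(acc<<6)|0x31=0x9731
Completed: cp=U+9731 (starts at byte 5)
Byte[8]=49: 1-byte ASCII. cp=U+0049
Byte[9]=C4: 2-byte lead, need 1 cont bytes. acc=0x4
Byte[10]=A4: continuation. acc=(acc<<6)|0x24=0x124
Completed: cp=U+0124 (starts at byte 9)
Byte[11]=E5: 3-byte lead, need 2 cont bytes. acc=0x5
Byte[12]=85: continuation. acc=(acc<<6)|0x05=0x145
Byte[13]=B7: continuation. acc=(acc<<6)|0x37=0x5177
Completed: cp=U+5177 (starts at byte 11)

Answer: U+045F U+E558 U+9731 U+0049 U+0124 U+5177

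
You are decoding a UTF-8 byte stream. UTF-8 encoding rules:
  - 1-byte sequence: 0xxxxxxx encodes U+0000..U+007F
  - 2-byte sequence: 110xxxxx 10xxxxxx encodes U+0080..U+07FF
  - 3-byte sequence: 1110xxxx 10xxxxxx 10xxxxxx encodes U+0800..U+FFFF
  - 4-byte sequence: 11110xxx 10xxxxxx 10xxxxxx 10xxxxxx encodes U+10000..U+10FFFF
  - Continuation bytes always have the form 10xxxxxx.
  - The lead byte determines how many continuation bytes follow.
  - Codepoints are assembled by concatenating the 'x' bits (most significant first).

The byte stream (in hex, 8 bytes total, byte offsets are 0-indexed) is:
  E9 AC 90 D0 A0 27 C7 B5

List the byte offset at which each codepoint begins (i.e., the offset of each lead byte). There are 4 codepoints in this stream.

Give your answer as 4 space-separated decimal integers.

Answer: 0 3 5 6

Derivation:
Byte[0]=E9: 3-byte lead, need 2 cont bytes. acc=0x9
Byte[1]=AC: continuation. acc=(acc<<6)|0x2C=0x26C
Byte[2]=90: continuation. acc=(acc<<6)|0x10=0x9B10
Completed: cp=U+9B10 (starts at byte 0)
Byte[3]=D0: 2-byte lead, need 1 cont bytes. acc=0x10
Byte[4]=A0: continuation. acc=(acc<<6)|0x20=0x420
Completed: cp=U+0420 (starts at byte 3)
Byte[5]=27: 1-byte ASCII. cp=U+0027
Byte[6]=C7: 2-byte lead, need 1 cont bytes. acc=0x7
Byte[7]=B5: continuation. acc=(acc<<6)|0x35=0x1F5
Completed: cp=U+01F5 (starts at byte 6)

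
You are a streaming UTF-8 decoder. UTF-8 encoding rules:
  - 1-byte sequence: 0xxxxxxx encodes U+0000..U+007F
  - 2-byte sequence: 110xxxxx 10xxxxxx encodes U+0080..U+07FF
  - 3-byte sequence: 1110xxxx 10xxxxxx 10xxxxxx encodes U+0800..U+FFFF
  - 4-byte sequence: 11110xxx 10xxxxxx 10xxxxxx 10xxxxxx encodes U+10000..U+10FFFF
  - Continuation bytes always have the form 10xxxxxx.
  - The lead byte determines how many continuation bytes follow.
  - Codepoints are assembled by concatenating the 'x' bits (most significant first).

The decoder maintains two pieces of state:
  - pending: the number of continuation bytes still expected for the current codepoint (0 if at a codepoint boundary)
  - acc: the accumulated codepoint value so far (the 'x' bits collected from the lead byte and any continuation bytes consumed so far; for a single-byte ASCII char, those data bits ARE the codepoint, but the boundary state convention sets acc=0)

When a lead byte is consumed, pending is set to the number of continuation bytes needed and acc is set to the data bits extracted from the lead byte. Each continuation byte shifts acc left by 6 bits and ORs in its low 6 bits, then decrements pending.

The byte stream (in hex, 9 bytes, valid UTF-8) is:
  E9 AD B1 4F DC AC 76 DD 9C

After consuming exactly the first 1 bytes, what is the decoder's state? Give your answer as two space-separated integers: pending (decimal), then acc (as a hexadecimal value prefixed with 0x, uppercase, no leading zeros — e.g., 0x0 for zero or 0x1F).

Byte[0]=E9: 3-byte lead. pending=2, acc=0x9

Answer: 2 0x9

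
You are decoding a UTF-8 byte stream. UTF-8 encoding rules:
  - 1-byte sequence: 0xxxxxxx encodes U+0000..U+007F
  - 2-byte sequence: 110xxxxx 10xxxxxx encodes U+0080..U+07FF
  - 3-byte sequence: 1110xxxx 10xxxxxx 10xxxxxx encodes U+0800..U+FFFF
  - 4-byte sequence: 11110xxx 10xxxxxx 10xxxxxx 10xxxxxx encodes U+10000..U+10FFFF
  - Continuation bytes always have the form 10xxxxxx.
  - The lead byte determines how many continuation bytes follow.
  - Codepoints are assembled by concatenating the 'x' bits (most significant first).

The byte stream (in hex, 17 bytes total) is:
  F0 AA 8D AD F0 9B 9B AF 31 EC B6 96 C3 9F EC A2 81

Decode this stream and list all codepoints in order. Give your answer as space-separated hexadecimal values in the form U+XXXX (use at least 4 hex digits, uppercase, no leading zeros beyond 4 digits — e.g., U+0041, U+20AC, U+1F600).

Answer: U+2A36D U+1B6EF U+0031 U+CD96 U+00DF U+C881

Derivation:
Byte[0]=F0: 4-byte lead, need 3 cont bytes. acc=0x0
Byte[1]=AA: continuation. acc=(acc<<6)|0x2A=0x2A
Byte[2]=8D: continuation. acc=(acc<<6)|0x0D=0xA8D
Byte[3]=AD: continuation. acc=(acc<<6)|0x2D=0x2A36D
Completed: cp=U+2A36D (starts at byte 0)
Byte[4]=F0: 4-byte lead, need 3 cont bytes. acc=0x0
Byte[5]=9B: continuation. acc=(acc<<6)|0x1B=0x1B
Byte[6]=9B: continuation. acc=(acc<<6)|0x1B=0x6DB
Byte[7]=AF: continuation. acc=(acc<<6)|0x2F=0x1B6EF
Completed: cp=U+1B6EF (starts at byte 4)
Byte[8]=31: 1-byte ASCII. cp=U+0031
Byte[9]=EC: 3-byte lead, need 2 cont bytes. acc=0xC
Byte[10]=B6: continuation. acc=(acc<<6)|0x36=0x336
Byte[11]=96: continuation. acc=(acc<<6)|0x16=0xCD96
Completed: cp=U+CD96 (starts at byte 9)
Byte[12]=C3: 2-byte lead, need 1 cont bytes. acc=0x3
Byte[13]=9F: continuation. acc=(acc<<6)|0x1F=0xDF
Completed: cp=U+00DF (starts at byte 12)
Byte[14]=EC: 3-byte lead, need 2 cont bytes. acc=0xC
Byte[15]=A2: continuation. acc=(acc<<6)|0x22=0x322
Byte[16]=81: continuation. acc=(acc<<6)|0x01=0xC881
Completed: cp=U+C881 (starts at byte 14)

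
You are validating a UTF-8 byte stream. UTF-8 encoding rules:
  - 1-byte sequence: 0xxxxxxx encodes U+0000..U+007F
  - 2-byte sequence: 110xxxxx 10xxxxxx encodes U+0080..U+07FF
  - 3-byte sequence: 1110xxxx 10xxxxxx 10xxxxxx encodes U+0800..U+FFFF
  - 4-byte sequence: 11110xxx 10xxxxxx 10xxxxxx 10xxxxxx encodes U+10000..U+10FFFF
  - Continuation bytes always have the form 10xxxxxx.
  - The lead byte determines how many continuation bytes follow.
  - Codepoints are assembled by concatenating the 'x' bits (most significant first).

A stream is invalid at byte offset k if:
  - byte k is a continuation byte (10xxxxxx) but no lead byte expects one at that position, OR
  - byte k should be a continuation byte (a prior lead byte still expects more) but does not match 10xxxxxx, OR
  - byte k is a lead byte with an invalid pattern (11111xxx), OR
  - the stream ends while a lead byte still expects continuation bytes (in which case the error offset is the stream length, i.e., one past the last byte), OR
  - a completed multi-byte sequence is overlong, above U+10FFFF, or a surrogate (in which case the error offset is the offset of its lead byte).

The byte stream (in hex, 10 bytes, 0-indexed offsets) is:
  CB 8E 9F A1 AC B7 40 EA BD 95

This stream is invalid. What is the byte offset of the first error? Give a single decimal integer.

Answer: 2

Derivation:
Byte[0]=CB: 2-byte lead, need 1 cont bytes. acc=0xB
Byte[1]=8E: continuation. acc=(acc<<6)|0x0E=0x2CE
Completed: cp=U+02CE (starts at byte 0)
Byte[2]=9F: INVALID lead byte (not 0xxx/110x/1110/11110)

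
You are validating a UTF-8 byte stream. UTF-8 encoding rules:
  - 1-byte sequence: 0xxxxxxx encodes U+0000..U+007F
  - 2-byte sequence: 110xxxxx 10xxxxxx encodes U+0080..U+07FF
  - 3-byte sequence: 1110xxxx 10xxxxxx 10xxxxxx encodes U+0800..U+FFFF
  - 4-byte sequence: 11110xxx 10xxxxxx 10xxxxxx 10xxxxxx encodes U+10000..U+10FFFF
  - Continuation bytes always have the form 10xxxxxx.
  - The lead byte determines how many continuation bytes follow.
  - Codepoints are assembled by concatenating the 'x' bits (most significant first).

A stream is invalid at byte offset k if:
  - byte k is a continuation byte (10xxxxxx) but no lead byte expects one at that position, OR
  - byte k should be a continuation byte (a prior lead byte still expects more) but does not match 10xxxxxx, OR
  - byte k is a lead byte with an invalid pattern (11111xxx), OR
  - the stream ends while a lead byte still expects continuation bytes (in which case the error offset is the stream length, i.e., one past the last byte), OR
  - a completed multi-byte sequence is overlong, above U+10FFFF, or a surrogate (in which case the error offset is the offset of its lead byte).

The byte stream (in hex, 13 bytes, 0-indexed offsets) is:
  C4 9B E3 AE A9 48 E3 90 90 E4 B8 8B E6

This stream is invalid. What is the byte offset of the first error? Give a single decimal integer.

Answer: 13

Derivation:
Byte[0]=C4: 2-byte lead, need 1 cont bytes. acc=0x4
Byte[1]=9B: continuation. acc=(acc<<6)|0x1B=0x11B
Completed: cp=U+011B (starts at byte 0)
Byte[2]=E3: 3-byte lead, need 2 cont bytes. acc=0x3
Byte[3]=AE: continuation. acc=(acc<<6)|0x2E=0xEE
Byte[4]=A9: continuation. acc=(acc<<6)|0x29=0x3BA9
Completed: cp=U+3BA9 (starts at byte 2)
Byte[5]=48: 1-byte ASCII. cp=U+0048
Byte[6]=E3: 3-byte lead, need 2 cont bytes. acc=0x3
Byte[7]=90: continuation. acc=(acc<<6)|0x10=0xD0
Byte[8]=90: continuation. acc=(acc<<6)|0x10=0x3410
Completed: cp=U+3410 (starts at byte 6)
Byte[9]=E4: 3-byte lead, need 2 cont bytes. acc=0x4
Byte[10]=B8: continuation. acc=(acc<<6)|0x38=0x138
Byte[11]=8B: continuation. acc=(acc<<6)|0x0B=0x4E0B
Completed: cp=U+4E0B (starts at byte 9)
Byte[12]=E6: 3-byte lead, need 2 cont bytes. acc=0x6
Byte[13]: stream ended, expected continuation. INVALID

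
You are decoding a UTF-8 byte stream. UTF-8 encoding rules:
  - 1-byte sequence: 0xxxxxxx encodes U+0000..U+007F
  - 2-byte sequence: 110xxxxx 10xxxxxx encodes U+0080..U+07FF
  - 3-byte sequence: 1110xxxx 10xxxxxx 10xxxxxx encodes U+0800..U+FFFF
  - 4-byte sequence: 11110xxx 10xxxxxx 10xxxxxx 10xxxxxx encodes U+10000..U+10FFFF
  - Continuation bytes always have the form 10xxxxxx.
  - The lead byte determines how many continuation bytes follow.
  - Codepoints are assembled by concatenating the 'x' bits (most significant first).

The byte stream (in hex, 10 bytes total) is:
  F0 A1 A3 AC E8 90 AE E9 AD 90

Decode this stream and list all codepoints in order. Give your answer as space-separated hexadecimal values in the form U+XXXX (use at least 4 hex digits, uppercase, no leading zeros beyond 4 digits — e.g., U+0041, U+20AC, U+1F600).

Answer: U+218EC U+842E U+9B50

Derivation:
Byte[0]=F0: 4-byte lead, need 3 cont bytes. acc=0x0
Byte[1]=A1: continuation. acc=(acc<<6)|0x21=0x21
Byte[2]=A3: continuation. acc=(acc<<6)|0x23=0x863
Byte[3]=AC: continuation. acc=(acc<<6)|0x2C=0x218EC
Completed: cp=U+218EC (starts at byte 0)
Byte[4]=E8: 3-byte lead, need 2 cont bytes. acc=0x8
Byte[5]=90: continuation. acc=(acc<<6)|0x10=0x210
Byte[6]=AE: continuation. acc=(acc<<6)|0x2E=0x842E
Completed: cp=U+842E (starts at byte 4)
Byte[7]=E9: 3-byte lead, need 2 cont bytes. acc=0x9
Byte[8]=AD: continuation. acc=(acc<<6)|0x2D=0x26D
Byte[9]=90: continuation. acc=(acc<<6)|0x10=0x9B50
Completed: cp=U+9B50 (starts at byte 7)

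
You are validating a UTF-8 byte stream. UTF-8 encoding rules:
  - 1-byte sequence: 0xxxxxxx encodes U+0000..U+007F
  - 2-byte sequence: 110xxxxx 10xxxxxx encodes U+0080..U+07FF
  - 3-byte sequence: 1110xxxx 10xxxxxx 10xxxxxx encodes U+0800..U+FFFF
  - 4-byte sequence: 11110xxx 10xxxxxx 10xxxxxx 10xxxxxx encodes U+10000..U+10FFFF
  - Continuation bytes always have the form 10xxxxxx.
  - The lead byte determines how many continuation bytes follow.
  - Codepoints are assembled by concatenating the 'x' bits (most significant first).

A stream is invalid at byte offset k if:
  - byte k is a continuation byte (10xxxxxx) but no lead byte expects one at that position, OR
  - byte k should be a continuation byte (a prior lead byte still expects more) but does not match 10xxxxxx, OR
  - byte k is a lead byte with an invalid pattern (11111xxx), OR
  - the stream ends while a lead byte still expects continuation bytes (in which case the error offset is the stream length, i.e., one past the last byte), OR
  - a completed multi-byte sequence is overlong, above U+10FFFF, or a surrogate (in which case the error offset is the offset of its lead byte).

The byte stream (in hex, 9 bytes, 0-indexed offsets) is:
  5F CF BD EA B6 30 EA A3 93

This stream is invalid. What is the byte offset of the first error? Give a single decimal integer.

Byte[0]=5F: 1-byte ASCII. cp=U+005F
Byte[1]=CF: 2-byte lead, need 1 cont bytes. acc=0xF
Byte[2]=BD: continuation. acc=(acc<<6)|0x3D=0x3FD
Completed: cp=U+03FD (starts at byte 1)
Byte[3]=EA: 3-byte lead, need 2 cont bytes. acc=0xA
Byte[4]=B6: continuation. acc=(acc<<6)|0x36=0x2B6
Byte[5]=30: expected 10xxxxxx continuation. INVALID

Answer: 5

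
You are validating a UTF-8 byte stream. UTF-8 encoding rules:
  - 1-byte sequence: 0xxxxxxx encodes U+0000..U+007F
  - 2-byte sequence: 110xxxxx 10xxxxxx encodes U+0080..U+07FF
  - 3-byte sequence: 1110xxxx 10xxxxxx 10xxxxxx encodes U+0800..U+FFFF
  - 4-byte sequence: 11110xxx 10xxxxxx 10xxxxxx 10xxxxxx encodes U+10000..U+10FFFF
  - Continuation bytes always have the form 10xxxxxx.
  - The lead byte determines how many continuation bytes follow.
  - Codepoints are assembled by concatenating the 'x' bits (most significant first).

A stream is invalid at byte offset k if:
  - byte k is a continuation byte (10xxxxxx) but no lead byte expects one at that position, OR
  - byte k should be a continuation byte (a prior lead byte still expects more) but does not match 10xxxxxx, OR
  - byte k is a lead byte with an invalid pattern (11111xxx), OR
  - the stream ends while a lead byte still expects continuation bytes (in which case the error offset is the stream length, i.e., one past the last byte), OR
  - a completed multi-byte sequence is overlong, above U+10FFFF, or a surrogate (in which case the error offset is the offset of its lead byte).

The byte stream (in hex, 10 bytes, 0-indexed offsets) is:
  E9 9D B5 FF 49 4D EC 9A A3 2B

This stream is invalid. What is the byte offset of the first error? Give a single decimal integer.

Answer: 3

Derivation:
Byte[0]=E9: 3-byte lead, need 2 cont bytes. acc=0x9
Byte[1]=9D: continuation. acc=(acc<<6)|0x1D=0x25D
Byte[2]=B5: continuation. acc=(acc<<6)|0x35=0x9775
Completed: cp=U+9775 (starts at byte 0)
Byte[3]=FF: INVALID lead byte (not 0xxx/110x/1110/11110)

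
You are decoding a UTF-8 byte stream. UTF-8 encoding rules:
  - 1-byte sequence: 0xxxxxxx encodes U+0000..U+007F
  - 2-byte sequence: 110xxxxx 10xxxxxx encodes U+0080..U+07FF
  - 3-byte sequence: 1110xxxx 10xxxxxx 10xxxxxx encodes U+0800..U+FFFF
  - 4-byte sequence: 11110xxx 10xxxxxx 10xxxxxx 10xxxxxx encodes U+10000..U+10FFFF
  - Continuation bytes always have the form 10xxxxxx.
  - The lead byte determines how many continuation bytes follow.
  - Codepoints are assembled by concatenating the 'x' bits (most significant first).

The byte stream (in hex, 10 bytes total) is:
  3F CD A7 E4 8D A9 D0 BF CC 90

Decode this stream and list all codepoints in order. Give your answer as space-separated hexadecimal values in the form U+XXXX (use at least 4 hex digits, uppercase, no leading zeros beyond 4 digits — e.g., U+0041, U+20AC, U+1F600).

Byte[0]=3F: 1-byte ASCII. cp=U+003F
Byte[1]=CD: 2-byte lead, need 1 cont bytes. acc=0xD
Byte[2]=A7: continuation. acc=(acc<<6)|0x27=0x367
Completed: cp=U+0367 (starts at byte 1)
Byte[3]=E4: 3-byte lead, need 2 cont bytes. acc=0x4
Byte[4]=8D: continuation. acc=(acc<<6)|0x0D=0x10D
Byte[5]=A9: continuation. acc=(acc<<6)|0x29=0x4369
Completed: cp=U+4369 (starts at byte 3)
Byte[6]=D0: 2-byte lead, need 1 cont bytes. acc=0x10
Byte[7]=BF: continuation. acc=(acc<<6)|0x3F=0x43F
Completed: cp=U+043F (starts at byte 6)
Byte[8]=CC: 2-byte lead, need 1 cont bytes. acc=0xC
Byte[9]=90: continuation. acc=(acc<<6)|0x10=0x310
Completed: cp=U+0310 (starts at byte 8)

Answer: U+003F U+0367 U+4369 U+043F U+0310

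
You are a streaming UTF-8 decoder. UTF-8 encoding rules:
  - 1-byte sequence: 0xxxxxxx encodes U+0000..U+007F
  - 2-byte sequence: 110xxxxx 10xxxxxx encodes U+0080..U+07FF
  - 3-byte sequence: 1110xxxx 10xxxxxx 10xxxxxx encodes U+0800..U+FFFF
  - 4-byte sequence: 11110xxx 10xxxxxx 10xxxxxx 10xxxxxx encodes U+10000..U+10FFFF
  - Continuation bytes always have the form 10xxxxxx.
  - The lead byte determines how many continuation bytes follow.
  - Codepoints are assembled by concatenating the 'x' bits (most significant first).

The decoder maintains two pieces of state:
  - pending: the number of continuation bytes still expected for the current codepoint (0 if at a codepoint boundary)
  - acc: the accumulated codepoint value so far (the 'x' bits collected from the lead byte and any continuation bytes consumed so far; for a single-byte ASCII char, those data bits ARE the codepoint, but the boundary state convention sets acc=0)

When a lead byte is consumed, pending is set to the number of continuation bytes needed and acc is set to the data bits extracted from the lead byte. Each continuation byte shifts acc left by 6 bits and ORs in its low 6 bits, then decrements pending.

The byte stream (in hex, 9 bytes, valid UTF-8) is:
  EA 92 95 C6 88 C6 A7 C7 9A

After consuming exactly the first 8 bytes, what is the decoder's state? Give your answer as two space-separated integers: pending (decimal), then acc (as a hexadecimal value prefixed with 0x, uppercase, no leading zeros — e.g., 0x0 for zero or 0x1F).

Byte[0]=EA: 3-byte lead. pending=2, acc=0xA
Byte[1]=92: continuation. acc=(acc<<6)|0x12=0x292, pending=1
Byte[2]=95: continuation. acc=(acc<<6)|0x15=0xA495, pending=0
Byte[3]=C6: 2-byte lead. pending=1, acc=0x6
Byte[4]=88: continuation. acc=(acc<<6)|0x08=0x188, pending=0
Byte[5]=C6: 2-byte lead. pending=1, acc=0x6
Byte[6]=A7: continuation. acc=(acc<<6)|0x27=0x1A7, pending=0
Byte[7]=C7: 2-byte lead. pending=1, acc=0x7

Answer: 1 0x7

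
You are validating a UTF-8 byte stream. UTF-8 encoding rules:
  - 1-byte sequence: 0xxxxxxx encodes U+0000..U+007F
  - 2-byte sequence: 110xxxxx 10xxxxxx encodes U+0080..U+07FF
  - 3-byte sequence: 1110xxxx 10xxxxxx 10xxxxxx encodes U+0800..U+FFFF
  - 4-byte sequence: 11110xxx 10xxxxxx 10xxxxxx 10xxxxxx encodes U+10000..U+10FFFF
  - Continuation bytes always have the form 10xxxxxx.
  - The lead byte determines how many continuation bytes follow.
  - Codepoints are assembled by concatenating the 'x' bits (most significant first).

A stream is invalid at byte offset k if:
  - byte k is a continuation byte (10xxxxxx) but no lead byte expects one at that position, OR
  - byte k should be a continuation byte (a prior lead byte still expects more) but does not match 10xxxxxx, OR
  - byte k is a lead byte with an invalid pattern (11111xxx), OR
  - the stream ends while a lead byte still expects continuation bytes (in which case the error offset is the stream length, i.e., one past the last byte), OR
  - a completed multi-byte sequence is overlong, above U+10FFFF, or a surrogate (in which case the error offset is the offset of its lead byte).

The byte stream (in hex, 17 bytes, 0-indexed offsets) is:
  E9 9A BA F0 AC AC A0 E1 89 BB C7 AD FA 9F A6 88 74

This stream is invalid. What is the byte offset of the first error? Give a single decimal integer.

Byte[0]=E9: 3-byte lead, need 2 cont bytes. acc=0x9
Byte[1]=9A: continuation. acc=(acc<<6)|0x1A=0x25A
Byte[2]=BA: continuation. acc=(acc<<6)|0x3A=0x96BA
Completed: cp=U+96BA (starts at byte 0)
Byte[3]=F0: 4-byte lead, need 3 cont bytes. acc=0x0
Byte[4]=AC: continuation. acc=(acc<<6)|0x2C=0x2C
Byte[5]=AC: continuation. acc=(acc<<6)|0x2C=0xB2C
Byte[6]=A0: continuation. acc=(acc<<6)|0x20=0x2CB20
Completed: cp=U+2CB20 (starts at byte 3)
Byte[7]=E1: 3-byte lead, need 2 cont bytes. acc=0x1
Byte[8]=89: continuation. acc=(acc<<6)|0x09=0x49
Byte[9]=BB: continuation. acc=(acc<<6)|0x3B=0x127B
Completed: cp=U+127B (starts at byte 7)
Byte[10]=C7: 2-byte lead, need 1 cont bytes. acc=0x7
Byte[11]=AD: continuation. acc=(acc<<6)|0x2D=0x1ED
Completed: cp=U+01ED (starts at byte 10)
Byte[12]=FA: INVALID lead byte (not 0xxx/110x/1110/11110)

Answer: 12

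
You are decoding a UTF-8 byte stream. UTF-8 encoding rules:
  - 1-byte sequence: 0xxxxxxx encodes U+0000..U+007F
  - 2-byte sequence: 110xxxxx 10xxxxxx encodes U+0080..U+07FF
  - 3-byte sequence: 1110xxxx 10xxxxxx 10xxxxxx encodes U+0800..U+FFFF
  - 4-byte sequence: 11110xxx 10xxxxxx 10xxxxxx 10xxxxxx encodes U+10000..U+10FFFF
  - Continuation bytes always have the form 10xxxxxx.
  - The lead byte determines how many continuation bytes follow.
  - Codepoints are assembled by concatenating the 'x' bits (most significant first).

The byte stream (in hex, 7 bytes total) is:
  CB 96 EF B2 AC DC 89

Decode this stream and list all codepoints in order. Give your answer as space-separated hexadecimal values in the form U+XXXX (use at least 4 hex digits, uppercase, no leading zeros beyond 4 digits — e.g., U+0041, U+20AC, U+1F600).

Byte[0]=CB: 2-byte lead, need 1 cont bytes. acc=0xB
Byte[1]=96: continuation. acc=(acc<<6)|0x16=0x2D6
Completed: cp=U+02D6 (starts at byte 0)
Byte[2]=EF: 3-byte lead, need 2 cont bytes. acc=0xF
Byte[3]=B2: continuation. acc=(acc<<6)|0x32=0x3F2
Byte[4]=AC: continuation. acc=(acc<<6)|0x2C=0xFCAC
Completed: cp=U+FCAC (starts at byte 2)
Byte[5]=DC: 2-byte lead, need 1 cont bytes. acc=0x1C
Byte[6]=89: continuation. acc=(acc<<6)|0x09=0x709
Completed: cp=U+0709 (starts at byte 5)

Answer: U+02D6 U+FCAC U+0709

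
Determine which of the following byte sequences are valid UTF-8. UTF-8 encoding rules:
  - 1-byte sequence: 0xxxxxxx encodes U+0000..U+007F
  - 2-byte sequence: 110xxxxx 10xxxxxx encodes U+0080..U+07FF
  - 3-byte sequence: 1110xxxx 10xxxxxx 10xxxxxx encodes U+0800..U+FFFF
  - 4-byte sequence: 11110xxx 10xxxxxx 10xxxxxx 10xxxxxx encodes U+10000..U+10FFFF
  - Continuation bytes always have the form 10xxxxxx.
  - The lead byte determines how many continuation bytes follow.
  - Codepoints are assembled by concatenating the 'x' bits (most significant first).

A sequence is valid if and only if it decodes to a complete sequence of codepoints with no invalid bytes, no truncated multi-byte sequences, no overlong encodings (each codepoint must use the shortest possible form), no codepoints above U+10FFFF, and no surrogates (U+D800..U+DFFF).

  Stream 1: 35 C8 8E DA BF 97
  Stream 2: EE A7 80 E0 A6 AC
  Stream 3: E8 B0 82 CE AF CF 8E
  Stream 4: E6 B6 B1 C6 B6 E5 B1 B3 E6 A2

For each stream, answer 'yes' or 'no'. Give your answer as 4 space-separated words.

Answer: no yes yes no

Derivation:
Stream 1: error at byte offset 5. INVALID
Stream 2: decodes cleanly. VALID
Stream 3: decodes cleanly. VALID
Stream 4: error at byte offset 10. INVALID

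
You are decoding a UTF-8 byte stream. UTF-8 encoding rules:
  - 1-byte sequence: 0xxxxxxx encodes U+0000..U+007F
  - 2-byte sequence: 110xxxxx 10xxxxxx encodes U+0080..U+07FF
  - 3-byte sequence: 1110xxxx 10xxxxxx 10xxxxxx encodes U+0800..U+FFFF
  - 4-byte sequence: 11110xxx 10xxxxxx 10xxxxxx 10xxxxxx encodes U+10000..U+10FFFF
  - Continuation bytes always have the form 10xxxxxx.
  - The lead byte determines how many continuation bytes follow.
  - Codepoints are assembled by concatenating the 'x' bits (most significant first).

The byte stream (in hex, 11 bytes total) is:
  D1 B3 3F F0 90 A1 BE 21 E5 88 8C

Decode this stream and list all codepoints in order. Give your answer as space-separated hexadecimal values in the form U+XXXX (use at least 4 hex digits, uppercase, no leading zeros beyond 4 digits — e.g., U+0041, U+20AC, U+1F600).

Byte[0]=D1: 2-byte lead, need 1 cont bytes. acc=0x11
Byte[1]=B3: continuation. acc=(acc<<6)|0x33=0x473
Completed: cp=U+0473 (starts at byte 0)
Byte[2]=3F: 1-byte ASCII. cp=U+003F
Byte[3]=F0: 4-byte lead, need 3 cont bytes. acc=0x0
Byte[4]=90: continuation. acc=(acc<<6)|0x10=0x10
Byte[5]=A1: continuation. acc=(acc<<6)|0x21=0x421
Byte[6]=BE: continuation. acc=(acc<<6)|0x3E=0x1087E
Completed: cp=U+1087E (starts at byte 3)
Byte[7]=21: 1-byte ASCII. cp=U+0021
Byte[8]=E5: 3-byte lead, need 2 cont bytes. acc=0x5
Byte[9]=88: continuation. acc=(acc<<6)|0x08=0x148
Byte[10]=8C: continuation. acc=(acc<<6)|0x0C=0x520C
Completed: cp=U+520C (starts at byte 8)

Answer: U+0473 U+003F U+1087E U+0021 U+520C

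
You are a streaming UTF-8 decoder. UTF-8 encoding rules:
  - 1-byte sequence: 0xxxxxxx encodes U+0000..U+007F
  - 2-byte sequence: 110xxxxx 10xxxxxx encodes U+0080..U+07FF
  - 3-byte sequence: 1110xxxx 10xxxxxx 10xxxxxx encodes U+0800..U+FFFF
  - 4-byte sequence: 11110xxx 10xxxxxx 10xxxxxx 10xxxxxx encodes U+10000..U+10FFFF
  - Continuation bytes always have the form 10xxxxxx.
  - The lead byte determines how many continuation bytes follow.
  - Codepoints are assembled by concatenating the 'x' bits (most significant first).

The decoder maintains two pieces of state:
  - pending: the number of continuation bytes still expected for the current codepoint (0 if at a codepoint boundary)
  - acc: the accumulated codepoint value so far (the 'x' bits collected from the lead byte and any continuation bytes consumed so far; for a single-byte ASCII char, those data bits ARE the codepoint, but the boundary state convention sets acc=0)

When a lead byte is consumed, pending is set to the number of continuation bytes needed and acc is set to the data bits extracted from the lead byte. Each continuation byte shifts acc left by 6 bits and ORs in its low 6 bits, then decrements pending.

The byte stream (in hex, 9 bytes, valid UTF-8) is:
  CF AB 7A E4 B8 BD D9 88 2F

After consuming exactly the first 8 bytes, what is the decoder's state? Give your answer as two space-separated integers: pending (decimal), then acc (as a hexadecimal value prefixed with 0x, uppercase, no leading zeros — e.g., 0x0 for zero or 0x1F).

Byte[0]=CF: 2-byte lead. pending=1, acc=0xF
Byte[1]=AB: continuation. acc=(acc<<6)|0x2B=0x3EB, pending=0
Byte[2]=7A: 1-byte. pending=0, acc=0x0
Byte[3]=E4: 3-byte lead. pending=2, acc=0x4
Byte[4]=B8: continuation. acc=(acc<<6)|0x38=0x138, pending=1
Byte[5]=BD: continuation. acc=(acc<<6)|0x3D=0x4E3D, pending=0
Byte[6]=D9: 2-byte lead. pending=1, acc=0x19
Byte[7]=88: continuation. acc=(acc<<6)|0x08=0x648, pending=0

Answer: 0 0x648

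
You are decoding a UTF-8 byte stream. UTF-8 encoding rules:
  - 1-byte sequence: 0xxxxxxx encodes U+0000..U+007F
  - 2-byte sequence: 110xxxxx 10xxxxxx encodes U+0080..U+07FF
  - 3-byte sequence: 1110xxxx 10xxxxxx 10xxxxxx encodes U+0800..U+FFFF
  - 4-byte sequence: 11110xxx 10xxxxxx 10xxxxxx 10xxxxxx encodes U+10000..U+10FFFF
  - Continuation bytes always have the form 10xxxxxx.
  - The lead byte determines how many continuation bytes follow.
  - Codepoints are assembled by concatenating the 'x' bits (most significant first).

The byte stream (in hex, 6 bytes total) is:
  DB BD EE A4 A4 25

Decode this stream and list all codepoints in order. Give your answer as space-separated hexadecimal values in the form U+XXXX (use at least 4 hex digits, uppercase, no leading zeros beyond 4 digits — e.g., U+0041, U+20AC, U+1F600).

Byte[0]=DB: 2-byte lead, need 1 cont bytes. acc=0x1B
Byte[1]=BD: continuation. acc=(acc<<6)|0x3D=0x6FD
Completed: cp=U+06FD (starts at byte 0)
Byte[2]=EE: 3-byte lead, need 2 cont bytes. acc=0xE
Byte[3]=A4: continuation. acc=(acc<<6)|0x24=0x3A4
Byte[4]=A4: continuation. acc=(acc<<6)|0x24=0xE924
Completed: cp=U+E924 (starts at byte 2)
Byte[5]=25: 1-byte ASCII. cp=U+0025

Answer: U+06FD U+E924 U+0025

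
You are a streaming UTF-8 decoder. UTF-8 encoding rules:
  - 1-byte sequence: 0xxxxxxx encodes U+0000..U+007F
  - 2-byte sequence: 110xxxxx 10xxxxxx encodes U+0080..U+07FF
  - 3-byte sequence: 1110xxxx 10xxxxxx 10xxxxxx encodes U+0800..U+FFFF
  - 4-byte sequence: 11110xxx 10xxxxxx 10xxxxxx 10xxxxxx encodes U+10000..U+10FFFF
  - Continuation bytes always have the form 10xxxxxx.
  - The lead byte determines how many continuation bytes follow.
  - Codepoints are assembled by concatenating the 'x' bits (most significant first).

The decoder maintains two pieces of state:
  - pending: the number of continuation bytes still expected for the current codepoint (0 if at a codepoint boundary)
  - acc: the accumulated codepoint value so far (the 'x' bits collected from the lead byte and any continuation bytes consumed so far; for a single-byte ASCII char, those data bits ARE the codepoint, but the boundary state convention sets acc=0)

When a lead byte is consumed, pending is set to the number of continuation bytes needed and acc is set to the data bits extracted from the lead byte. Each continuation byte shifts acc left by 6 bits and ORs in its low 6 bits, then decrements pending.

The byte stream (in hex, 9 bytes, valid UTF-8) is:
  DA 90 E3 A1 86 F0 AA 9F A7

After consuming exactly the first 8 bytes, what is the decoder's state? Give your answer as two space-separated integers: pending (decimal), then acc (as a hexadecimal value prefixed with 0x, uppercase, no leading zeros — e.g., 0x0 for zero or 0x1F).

Byte[0]=DA: 2-byte lead. pending=1, acc=0x1A
Byte[1]=90: continuation. acc=(acc<<6)|0x10=0x690, pending=0
Byte[2]=E3: 3-byte lead. pending=2, acc=0x3
Byte[3]=A1: continuation. acc=(acc<<6)|0x21=0xE1, pending=1
Byte[4]=86: continuation. acc=(acc<<6)|0x06=0x3846, pending=0
Byte[5]=F0: 4-byte lead. pending=3, acc=0x0
Byte[6]=AA: continuation. acc=(acc<<6)|0x2A=0x2A, pending=2
Byte[7]=9F: continuation. acc=(acc<<6)|0x1F=0xA9F, pending=1

Answer: 1 0xA9F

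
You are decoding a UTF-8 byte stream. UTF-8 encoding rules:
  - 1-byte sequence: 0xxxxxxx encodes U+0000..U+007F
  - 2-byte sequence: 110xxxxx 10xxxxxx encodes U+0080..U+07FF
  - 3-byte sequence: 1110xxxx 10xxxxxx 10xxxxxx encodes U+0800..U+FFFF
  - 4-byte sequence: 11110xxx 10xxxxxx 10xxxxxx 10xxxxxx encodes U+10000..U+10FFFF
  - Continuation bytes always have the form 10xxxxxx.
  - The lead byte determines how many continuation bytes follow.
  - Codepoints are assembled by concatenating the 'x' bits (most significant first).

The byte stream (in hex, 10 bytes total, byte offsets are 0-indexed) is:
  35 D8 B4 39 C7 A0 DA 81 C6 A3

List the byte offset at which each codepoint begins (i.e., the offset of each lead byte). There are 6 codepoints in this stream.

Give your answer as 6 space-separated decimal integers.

Answer: 0 1 3 4 6 8

Derivation:
Byte[0]=35: 1-byte ASCII. cp=U+0035
Byte[1]=D8: 2-byte lead, need 1 cont bytes. acc=0x18
Byte[2]=B4: continuation. acc=(acc<<6)|0x34=0x634
Completed: cp=U+0634 (starts at byte 1)
Byte[3]=39: 1-byte ASCII. cp=U+0039
Byte[4]=C7: 2-byte lead, need 1 cont bytes. acc=0x7
Byte[5]=A0: continuation. acc=(acc<<6)|0x20=0x1E0
Completed: cp=U+01E0 (starts at byte 4)
Byte[6]=DA: 2-byte lead, need 1 cont bytes. acc=0x1A
Byte[7]=81: continuation. acc=(acc<<6)|0x01=0x681
Completed: cp=U+0681 (starts at byte 6)
Byte[8]=C6: 2-byte lead, need 1 cont bytes. acc=0x6
Byte[9]=A3: continuation. acc=(acc<<6)|0x23=0x1A3
Completed: cp=U+01A3 (starts at byte 8)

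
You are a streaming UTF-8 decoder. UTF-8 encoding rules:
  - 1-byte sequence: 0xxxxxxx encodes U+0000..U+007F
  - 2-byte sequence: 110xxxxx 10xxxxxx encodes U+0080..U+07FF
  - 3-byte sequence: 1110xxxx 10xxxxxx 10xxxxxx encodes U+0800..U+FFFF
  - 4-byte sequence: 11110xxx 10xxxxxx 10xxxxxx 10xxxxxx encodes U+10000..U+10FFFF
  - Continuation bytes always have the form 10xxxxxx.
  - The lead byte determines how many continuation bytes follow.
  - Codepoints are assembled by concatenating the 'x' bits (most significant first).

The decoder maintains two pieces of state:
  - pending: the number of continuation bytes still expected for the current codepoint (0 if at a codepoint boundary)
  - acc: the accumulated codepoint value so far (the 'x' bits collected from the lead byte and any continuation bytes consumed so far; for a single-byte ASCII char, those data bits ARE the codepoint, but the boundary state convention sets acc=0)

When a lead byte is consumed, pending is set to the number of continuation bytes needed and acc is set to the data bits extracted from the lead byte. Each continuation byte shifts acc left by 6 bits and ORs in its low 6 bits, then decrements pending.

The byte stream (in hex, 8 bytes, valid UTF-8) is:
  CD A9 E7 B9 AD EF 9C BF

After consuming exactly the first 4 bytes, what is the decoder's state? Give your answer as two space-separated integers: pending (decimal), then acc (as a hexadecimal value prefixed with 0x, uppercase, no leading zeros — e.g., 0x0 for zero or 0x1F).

Byte[0]=CD: 2-byte lead. pending=1, acc=0xD
Byte[1]=A9: continuation. acc=(acc<<6)|0x29=0x369, pending=0
Byte[2]=E7: 3-byte lead. pending=2, acc=0x7
Byte[3]=B9: continuation. acc=(acc<<6)|0x39=0x1F9, pending=1

Answer: 1 0x1F9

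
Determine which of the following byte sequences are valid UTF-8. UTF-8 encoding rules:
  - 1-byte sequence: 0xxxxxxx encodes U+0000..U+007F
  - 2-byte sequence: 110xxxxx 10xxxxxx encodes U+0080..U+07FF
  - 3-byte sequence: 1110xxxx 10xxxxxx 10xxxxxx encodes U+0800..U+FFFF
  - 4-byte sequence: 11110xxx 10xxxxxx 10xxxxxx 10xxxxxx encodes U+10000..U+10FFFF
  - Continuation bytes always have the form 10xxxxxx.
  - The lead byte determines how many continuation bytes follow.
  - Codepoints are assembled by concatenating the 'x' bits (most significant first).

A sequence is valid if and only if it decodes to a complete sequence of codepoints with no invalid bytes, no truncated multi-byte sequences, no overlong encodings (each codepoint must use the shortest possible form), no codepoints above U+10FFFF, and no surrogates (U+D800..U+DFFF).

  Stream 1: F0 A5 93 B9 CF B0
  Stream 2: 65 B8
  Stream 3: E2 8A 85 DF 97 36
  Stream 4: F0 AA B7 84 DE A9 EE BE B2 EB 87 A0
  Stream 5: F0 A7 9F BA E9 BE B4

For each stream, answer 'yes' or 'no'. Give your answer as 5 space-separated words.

Answer: yes no yes yes yes

Derivation:
Stream 1: decodes cleanly. VALID
Stream 2: error at byte offset 1. INVALID
Stream 3: decodes cleanly. VALID
Stream 4: decodes cleanly. VALID
Stream 5: decodes cleanly. VALID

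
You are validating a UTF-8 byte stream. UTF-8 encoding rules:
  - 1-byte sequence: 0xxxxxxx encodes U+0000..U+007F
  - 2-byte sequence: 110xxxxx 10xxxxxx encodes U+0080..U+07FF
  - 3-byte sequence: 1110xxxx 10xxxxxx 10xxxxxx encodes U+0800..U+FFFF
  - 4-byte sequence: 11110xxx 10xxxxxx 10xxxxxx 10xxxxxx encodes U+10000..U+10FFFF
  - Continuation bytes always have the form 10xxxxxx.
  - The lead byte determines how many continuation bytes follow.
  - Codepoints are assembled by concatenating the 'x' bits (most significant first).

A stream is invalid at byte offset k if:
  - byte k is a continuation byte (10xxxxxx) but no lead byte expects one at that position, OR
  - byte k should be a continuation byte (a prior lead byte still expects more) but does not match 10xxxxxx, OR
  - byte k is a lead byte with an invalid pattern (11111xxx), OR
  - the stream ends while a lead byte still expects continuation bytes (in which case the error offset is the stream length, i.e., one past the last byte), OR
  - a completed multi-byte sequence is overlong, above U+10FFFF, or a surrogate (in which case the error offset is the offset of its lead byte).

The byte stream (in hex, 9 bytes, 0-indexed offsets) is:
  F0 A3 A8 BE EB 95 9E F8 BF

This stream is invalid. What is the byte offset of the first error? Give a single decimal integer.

Answer: 7

Derivation:
Byte[0]=F0: 4-byte lead, need 3 cont bytes. acc=0x0
Byte[1]=A3: continuation. acc=(acc<<6)|0x23=0x23
Byte[2]=A8: continuation. acc=(acc<<6)|0x28=0x8E8
Byte[3]=BE: continuation. acc=(acc<<6)|0x3E=0x23A3E
Completed: cp=U+23A3E (starts at byte 0)
Byte[4]=EB: 3-byte lead, need 2 cont bytes. acc=0xB
Byte[5]=95: continuation. acc=(acc<<6)|0x15=0x2D5
Byte[6]=9E: continuation. acc=(acc<<6)|0x1E=0xB55E
Completed: cp=U+B55E (starts at byte 4)
Byte[7]=F8: INVALID lead byte (not 0xxx/110x/1110/11110)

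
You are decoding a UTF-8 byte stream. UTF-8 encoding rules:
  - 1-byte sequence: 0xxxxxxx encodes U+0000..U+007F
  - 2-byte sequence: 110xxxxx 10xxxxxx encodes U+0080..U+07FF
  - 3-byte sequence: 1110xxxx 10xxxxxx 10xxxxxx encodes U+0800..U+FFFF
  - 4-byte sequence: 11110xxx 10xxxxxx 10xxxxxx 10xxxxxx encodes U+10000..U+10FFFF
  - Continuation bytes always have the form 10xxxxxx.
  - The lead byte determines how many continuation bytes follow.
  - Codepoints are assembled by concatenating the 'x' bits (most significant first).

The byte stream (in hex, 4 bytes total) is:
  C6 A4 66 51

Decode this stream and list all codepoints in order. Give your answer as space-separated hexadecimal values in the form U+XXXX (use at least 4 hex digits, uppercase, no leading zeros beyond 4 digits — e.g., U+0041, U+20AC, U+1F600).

Byte[0]=C6: 2-byte lead, need 1 cont bytes. acc=0x6
Byte[1]=A4: continuation. acc=(acc<<6)|0x24=0x1A4
Completed: cp=U+01A4 (starts at byte 0)
Byte[2]=66: 1-byte ASCII. cp=U+0066
Byte[3]=51: 1-byte ASCII. cp=U+0051

Answer: U+01A4 U+0066 U+0051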